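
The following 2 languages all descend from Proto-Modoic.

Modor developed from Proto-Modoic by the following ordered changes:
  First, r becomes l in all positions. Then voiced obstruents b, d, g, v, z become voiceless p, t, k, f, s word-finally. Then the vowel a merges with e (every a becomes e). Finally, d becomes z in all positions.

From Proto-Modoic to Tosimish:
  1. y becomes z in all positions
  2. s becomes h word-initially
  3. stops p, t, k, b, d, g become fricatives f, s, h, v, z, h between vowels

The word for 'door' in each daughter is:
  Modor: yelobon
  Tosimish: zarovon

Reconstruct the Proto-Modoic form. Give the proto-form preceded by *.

*yarobon

Position 3: Modor has l, Tosimish has r. Tosimish preserves r here (none of its changes turn any other segment into r), so the proto-segment is *r.
Position 5: Modor has b, Tosimish has v. Modor preserves b here (none of its changes turn any other segment into b), so the proto-segment is *b.
Position 1: Modor has y, Tosimish has z. Modor preserves y here (none of its changes turn any other segment into y), so the proto-segment is *y.
Continuing position by position gives *yarobon; check it forward:
Modor: start from *yarobon.
  rule 1 (unconditioned shift): yarobon → yalobon
  rule 2: no change — yalobon
  rule 3 (vowel merger): yalobon → yelobon
  rule 4: no change — yelobon
  ⇒ Modor yelobon
Tosimish: *yarobon > zarobon > zarovon  (by unconditioned shift, intervocalic lenition)
*yarobon is the unique common source.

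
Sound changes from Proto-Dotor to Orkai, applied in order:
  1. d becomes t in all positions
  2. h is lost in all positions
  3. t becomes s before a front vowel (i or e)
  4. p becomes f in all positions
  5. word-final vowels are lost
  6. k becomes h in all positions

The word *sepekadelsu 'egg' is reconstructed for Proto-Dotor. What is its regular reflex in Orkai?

Orkai: start from *sepekadelsu.
  rule 1 (unconditioned shift): sepekadelsu → sepekatelsu
  rule 2: no change — sepekatelsu
  rule 3 (palatalisation): sepekatelsu → sepekaselsu
  rule 4 (unconditioned shift): sepekaselsu → sefekaselsu
  rule 5 (apocope): sefekaselsu → sefekasels
  rule 6 (unconditioned shift): sefekasels → sefehasels
  ⇒ Orkai sefehasels

sefehasels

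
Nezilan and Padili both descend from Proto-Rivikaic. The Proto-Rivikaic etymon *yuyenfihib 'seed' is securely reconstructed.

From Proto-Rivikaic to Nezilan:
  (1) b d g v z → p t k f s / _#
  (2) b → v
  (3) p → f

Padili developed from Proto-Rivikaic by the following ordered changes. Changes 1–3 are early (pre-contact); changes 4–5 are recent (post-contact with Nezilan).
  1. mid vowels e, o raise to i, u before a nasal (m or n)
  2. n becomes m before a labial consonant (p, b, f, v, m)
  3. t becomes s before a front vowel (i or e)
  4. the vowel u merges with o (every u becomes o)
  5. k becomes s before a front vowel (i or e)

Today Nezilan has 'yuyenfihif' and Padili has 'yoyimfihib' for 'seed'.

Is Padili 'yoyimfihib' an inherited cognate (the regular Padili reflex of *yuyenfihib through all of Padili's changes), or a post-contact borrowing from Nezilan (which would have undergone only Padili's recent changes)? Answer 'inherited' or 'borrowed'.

inherited

If inherited, *yuyenfihib would pass through all of Padili's changes:
Padili: start from *yuyenfihib.
  rule 1 (pre-nasal raising): yuyenfihib → yuyinfihib
  rule 2 (nasal place assimilation): yuyinfihib → yuyimfihib
  rule 3: no change — yuyimfihib
  rule 4 (vowel merger): yuyimfihib → yoyimfihib
  rule 5: no change — yoyimfihib
  ⇒ Padili yoyimfihib
If borrowed from Nezilan 'yuyenfihif' after the early changes, it would undergo only the recent ones:
  rule 4 (vowel merger): yuyenfihif → yoyenfihif
  rule 5 (palatalisation): no change (yoyenfihif)
  ⇒ as a loan: yoyenfihif
Padili 'yoyimfihib' matches the inherited outcome exactly, so it is an inherited cognate, not a loan.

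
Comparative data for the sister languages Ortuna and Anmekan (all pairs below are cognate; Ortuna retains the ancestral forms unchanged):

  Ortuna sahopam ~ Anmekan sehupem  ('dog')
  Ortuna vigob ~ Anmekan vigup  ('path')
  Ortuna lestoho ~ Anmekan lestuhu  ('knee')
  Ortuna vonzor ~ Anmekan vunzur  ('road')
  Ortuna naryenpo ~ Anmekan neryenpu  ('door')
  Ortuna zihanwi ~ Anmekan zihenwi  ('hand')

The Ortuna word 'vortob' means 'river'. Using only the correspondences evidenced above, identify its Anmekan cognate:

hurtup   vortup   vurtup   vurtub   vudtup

vurtup

vonzor ~ vunzur — Ortuna o corresponds to Anmekan u after a consonant, before r.
vigob ~ vigup — Ortuna o corresponds to Anmekan u after a consonant, before a labial obstruent.
vigob ~ vigup — Ortuna b corresponds to Anmekan p word-finally.
Applying these to Ortuna 'vortob':
  vortob → vurtob   (o→u after a consonant, before r)
  vurtob → vurtub   (o→u after a consonant, before a labial obstruent)
  vurtub → vurtup   (b→p word-finally)
So the Anmekan cognate is 'vurtup'.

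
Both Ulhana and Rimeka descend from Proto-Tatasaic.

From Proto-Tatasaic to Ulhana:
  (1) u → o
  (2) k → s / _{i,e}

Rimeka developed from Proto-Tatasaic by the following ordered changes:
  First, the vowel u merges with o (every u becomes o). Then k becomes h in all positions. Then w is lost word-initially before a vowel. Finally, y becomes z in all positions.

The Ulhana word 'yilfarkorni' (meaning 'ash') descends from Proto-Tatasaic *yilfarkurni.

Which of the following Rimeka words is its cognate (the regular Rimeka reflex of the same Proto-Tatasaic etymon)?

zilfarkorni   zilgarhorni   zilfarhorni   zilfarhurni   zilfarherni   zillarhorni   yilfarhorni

Rimeka: *yilfarkurni
  yilfarkurni → yilfarkorni   [vowel merger]
  yilfarkorni → yilfarhorni   [unconditioned shift]
  yilfarhorni (rule 3 does not apply)
  yilfarhorni → zilfarhorni   [unconditioned shift]
  giving Rimeka zilfarhorni.
Only 'zilfarhorni' matches the regular Rimeka development of *yilfarkurni.

zilfarhorni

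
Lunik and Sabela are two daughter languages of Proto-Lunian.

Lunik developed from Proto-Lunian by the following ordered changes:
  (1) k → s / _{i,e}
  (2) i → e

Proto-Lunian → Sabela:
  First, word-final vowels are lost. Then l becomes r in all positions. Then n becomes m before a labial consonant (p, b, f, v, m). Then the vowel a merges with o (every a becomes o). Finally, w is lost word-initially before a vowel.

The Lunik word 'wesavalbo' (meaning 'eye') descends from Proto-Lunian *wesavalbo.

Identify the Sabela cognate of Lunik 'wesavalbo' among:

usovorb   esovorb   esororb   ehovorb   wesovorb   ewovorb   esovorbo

esovorb

Sabela: *wesavalbo
  wesavalbo → wesavalb   [apocope]
  wesavalb → wesavarb   [unconditioned shift]
  wesavarb (rule 3 does not apply)
  wesavarb → wesovorb   [vowel merger]
  wesovorb → esovorb   [glide loss]
  giving Sabela esovorb.
The other candidates each miss or misapply at least one Sabela change.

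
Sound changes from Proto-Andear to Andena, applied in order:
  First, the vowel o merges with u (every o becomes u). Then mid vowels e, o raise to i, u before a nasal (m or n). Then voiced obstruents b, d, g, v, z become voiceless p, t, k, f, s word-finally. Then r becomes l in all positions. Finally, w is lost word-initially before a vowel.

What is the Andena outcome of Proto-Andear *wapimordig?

Andena: *wapimordig
  wapimordig → wapimurdig   [vowel merger]
  wapimurdig (rule 2 does not apply)
  wapimurdig → wapimurdik   [final devoicing]
  wapimurdik → wapimuldik   [unconditioned shift]
  wapimuldik → apimuldik   [glide loss]
  giving Andena apimuldik.

apimuldik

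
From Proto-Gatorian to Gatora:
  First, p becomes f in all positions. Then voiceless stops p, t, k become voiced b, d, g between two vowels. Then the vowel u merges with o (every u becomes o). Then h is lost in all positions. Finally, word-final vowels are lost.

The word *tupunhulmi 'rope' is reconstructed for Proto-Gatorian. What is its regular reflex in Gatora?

tofonolm

Gatora: *tupunhulmi
  tupunhulmi → tufunhulmi   [unconditioned shift]
  tufunhulmi (rule 2 does not apply)
  tufunhulmi → tofonholmi   [vowel merger]
  tofonholmi → tofonolmi   [h-loss]
  tofonolmi → tofonolm   [apocope]
  giving Gatora tofonolm.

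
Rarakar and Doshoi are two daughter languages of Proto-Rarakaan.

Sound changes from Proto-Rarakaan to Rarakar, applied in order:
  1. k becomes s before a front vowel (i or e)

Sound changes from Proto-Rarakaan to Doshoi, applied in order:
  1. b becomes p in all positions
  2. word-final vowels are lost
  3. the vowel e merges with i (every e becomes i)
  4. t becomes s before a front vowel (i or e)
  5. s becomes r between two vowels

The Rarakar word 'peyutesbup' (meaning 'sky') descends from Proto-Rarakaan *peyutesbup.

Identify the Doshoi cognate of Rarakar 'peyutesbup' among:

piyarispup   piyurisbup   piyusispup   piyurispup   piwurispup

piyurispup

Doshoi: start from *peyutesbup.
  rule 1 (unconditioned shift): peyutesbup → peyutespup
  rule 2: no change — peyutespup
  rule 3 (vowel merger): peyutespup → piyutispup
  rule 4 (palatalisation): piyutispup → piyusispup
  rule 5 (rhotacism): piyusispup → piyurispup
  ⇒ Doshoi piyurispup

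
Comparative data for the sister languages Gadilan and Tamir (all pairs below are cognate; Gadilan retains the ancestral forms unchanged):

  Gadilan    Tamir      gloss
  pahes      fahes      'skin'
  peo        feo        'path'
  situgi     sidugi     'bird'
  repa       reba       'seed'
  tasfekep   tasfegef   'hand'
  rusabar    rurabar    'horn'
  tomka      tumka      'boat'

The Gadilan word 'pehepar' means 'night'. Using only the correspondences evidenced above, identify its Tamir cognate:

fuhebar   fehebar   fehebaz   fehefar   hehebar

peo ~ feo — Gadilan p corresponds to Tamir f word-initially before a front vowel.
repa ~ reba — Gadilan p corresponds to Tamir b between vowels (before a back vowel).
Applying these to Gadilan 'pehepar':
  pehepar → fehepar   (p→f word-initially before a front vowel)
  fehepar → fehebar   (p→b between vowels (before a back vowel))
So the Tamir cognate is 'fehebar'.

fehebar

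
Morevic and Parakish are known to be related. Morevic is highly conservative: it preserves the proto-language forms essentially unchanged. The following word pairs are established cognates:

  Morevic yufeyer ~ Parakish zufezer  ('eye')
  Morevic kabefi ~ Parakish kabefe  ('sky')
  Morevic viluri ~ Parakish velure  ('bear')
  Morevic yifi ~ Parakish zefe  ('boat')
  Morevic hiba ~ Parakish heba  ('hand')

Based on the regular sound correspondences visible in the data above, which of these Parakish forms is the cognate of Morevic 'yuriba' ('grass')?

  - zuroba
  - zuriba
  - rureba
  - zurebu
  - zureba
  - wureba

yufeyer ~ zufezer — Morevic y corresponds to Parakish z word-initially before a back vowel.
hiba ~ heba — Morevic i corresponds to Parakish e after a consonant, before a labial obstruent.
Applying these to Morevic 'yuriba':
  yuriba → zuriba   (y→z word-initially before a back vowel)
  zuriba → zureba   (i→e after a consonant, before a labial obstruent)
So the Parakish cognate is 'zureba'.

zureba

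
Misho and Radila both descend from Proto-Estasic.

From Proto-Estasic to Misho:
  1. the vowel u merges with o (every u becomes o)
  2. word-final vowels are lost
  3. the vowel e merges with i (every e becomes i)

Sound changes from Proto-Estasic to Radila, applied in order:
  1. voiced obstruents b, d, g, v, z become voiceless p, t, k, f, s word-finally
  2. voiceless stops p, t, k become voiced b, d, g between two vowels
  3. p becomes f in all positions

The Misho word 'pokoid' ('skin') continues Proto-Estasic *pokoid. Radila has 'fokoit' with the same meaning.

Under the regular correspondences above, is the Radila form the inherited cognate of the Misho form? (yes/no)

Derive the expected Radila reflex of *pokoid:
Radila: start from *pokoid.
  rule 1 (final devoicing): pokoid → pokoit
  rule 2 (intervocalic voicing): pokoit → pogoit
  rule 3 (unconditioned shift): pogoit → fogoit
  ⇒ Radila fogoit
The regular Radila reflex would be 'fogoit', but the attested form is 'fokoit'. The correspondence is irregular, so they are not cognates (the Radila form has a different source).

no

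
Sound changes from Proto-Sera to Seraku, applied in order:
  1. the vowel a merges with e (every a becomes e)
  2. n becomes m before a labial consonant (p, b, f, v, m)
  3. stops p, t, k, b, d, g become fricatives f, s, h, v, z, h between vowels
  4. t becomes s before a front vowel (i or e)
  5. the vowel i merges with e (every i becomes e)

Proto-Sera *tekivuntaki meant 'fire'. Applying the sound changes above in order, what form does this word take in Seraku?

Seraku: start from *tekivuntaki.
  rule 1 (vowel merger): tekivuntaki → tekivunteki
  rule 2: no change — tekivunteki
  rule 3 (intervocalic lenition): tekivunteki → tehivuntehi
  rule 4 (palatalisation): tehivuntehi → sehivunsehi
  rule 5 (vowel merger): sehivunsehi → sehevunsehe
  ⇒ Seraku sehevunsehe

sehevunsehe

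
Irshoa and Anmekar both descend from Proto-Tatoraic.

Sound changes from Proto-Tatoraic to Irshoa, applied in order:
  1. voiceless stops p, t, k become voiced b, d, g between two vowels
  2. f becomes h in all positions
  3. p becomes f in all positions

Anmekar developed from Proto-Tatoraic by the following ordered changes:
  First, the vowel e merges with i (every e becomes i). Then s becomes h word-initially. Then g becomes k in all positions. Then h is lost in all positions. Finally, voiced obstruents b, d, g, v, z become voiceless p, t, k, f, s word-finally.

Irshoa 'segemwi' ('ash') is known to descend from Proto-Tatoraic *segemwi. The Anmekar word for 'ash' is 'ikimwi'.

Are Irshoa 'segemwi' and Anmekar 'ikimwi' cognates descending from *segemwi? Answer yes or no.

yes

Derive the expected Anmekar reflex of *segemwi:
Anmekar: *segemwi
  segemwi → sigimwi   [vowel merger]
  sigimwi → higimwi   [debuccalisation]
  higimwi → hikimwi   [unconditioned shift]
  hikimwi → ikimwi   [h-loss]
  ikimwi (rule 5 does not apply)
  giving Anmekar ikimwi.
Anmekar 'ikimwi' matches the regular reflex exactly, so the pair is cognate.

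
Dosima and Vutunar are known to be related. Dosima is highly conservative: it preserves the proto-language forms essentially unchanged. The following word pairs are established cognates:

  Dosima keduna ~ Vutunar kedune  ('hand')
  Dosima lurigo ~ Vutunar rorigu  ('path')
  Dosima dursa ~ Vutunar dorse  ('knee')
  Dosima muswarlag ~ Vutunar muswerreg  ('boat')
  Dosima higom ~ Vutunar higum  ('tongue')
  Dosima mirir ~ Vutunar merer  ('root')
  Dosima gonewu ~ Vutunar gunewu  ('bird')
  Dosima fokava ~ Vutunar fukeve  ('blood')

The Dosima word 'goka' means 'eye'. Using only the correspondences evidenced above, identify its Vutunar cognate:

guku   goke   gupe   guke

guke

fokava ~ fukeve — Dosima o corresponds to Vutunar u after a consonant, before a consonant other than r, m, n, p, b, f, v.
keduna ~ kedune, dursa ~ dorse — Dosima a corresponds to Vutunar e word-finally.
Applying these to Dosima 'goka':
  goka → guka   (o→u after a consonant, before a consonant other than r, m, n, p, b, f, v)
  guka → guke   (a→e word-finally)
So the Vutunar cognate is 'guke'.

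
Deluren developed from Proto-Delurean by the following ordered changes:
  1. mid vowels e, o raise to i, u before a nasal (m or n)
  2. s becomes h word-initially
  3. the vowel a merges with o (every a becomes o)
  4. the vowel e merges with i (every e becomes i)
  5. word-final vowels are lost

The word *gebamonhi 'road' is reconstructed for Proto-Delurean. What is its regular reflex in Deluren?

gibomunh

Deluren: *gebamonhi > gebamunhi > gebomunhi > gibomunhi > gibomunh  (by pre-nasal raising, vowel merger, vowel merger, apocope)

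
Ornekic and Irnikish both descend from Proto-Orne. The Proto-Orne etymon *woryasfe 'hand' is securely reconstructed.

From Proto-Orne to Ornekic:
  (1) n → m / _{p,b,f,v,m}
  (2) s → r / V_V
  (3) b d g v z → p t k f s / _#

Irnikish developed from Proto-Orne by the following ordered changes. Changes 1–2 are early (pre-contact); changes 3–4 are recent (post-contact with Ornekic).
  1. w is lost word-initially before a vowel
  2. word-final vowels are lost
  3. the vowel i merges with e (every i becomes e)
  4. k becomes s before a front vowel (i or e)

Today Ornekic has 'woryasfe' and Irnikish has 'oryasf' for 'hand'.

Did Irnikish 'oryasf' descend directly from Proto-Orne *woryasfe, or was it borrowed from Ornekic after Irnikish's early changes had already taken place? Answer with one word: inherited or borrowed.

If inherited, *woryasfe would pass through all of Irnikish's changes:
Irnikish: *woryasfe
  woryasfe → oryasfe   [glide loss]
  oryasfe → oryasf   [apocope]
  oryasf (rule 3 does not apply)
  oryasf (rule 4 does not apply)
  giving Irnikish oryasf.
If borrowed from Ornekic 'woryasfe' after the early changes, it would undergo only the recent ones:
  rule 3 (vowel merger): no change (woryasfe)
  rule 4 (palatalisation): no change (woryasfe)
  ⇒ as a loan: woryasfe
Irnikish 'oryasf' matches the inherited outcome exactly, so it is an inherited cognate, not a loan.

inherited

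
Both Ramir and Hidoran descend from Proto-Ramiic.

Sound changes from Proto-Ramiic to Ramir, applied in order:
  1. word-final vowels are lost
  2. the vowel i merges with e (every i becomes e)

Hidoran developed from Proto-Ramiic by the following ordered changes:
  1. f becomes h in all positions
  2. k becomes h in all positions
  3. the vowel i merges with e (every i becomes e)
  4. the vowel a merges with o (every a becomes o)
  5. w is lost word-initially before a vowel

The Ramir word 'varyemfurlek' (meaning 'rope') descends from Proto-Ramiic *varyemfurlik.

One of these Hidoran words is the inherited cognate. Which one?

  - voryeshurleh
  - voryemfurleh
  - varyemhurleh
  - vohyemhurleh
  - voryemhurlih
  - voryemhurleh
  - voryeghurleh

Hidoran: *varyemfurlik
  varyemfurlik → varyemhurlik   [unconditioned shift]
  varyemhurlik → varyemhurlih   [unconditioned shift]
  varyemhurlih → varyemhurleh   [vowel merger]
  varyemhurleh → voryemhurleh   [vowel merger]
  voryemhurleh (rule 5 does not apply)
  giving Hidoran voryemhurleh.
Only 'voryemhurleh' matches the regular Hidoran development of *varyemfurlik.

voryemhurleh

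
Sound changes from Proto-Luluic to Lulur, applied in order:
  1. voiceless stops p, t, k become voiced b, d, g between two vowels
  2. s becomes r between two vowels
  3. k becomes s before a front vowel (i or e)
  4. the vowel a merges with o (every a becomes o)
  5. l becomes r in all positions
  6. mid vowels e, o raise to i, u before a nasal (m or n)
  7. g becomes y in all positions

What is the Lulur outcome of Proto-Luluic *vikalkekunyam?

Lulur: *vikalkekunyam
  vikalkekunyam → vigalkegunyam   [intervocalic voicing]
  vigalkegunyam (rule 2 does not apply)
  vigalkegunyam → vigalsegunyam   [palatalisation]
  vigalsegunyam → vigolsegunyom   [vowel merger]
  vigolsegunyom → vigorsegunyom   [unconditioned shift]
  vigorsegunyom → vigorsegunyum   [pre-nasal raising]
  vigorsegunyum → viyorseyunyum   [unconditioned shift]
  giving Lulur viyorseyunyum.

viyorseyunyum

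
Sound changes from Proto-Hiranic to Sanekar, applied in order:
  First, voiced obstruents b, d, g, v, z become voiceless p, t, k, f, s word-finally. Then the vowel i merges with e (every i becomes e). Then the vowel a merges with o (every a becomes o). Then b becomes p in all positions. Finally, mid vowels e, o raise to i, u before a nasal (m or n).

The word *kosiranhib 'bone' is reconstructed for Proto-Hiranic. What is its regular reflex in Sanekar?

Sanekar: start from *kosiranhib.
  rule 1 (final devoicing): kosiranhib → kosiranhip
  rule 2 (vowel merger): kosiranhip → koseranhep
  rule 3 (vowel merger): koseranhep → koseronhep
  rule 4: no change — koseronhep
  rule 5 (pre-nasal raising): koseronhep → koserunhep
  ⇒ Sanekar koserunhep

koserunhep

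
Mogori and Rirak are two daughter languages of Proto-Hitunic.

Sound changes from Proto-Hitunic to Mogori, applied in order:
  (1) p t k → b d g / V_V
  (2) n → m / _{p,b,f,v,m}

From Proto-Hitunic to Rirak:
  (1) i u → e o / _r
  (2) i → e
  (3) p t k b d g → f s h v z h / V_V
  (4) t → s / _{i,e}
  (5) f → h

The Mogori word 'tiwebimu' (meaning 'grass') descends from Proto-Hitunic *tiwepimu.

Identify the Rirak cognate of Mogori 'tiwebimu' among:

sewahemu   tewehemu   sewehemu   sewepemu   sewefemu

Rirak: *tiwepimu > tewepemu > tewefemu > sewefemu > sewehemu  (by vowel merger, intervocalic lenition, palatalisation, unconditioned shift)
Only 'sewehemu' matches the regular Rirak development of *tiwepimu.

sewehemu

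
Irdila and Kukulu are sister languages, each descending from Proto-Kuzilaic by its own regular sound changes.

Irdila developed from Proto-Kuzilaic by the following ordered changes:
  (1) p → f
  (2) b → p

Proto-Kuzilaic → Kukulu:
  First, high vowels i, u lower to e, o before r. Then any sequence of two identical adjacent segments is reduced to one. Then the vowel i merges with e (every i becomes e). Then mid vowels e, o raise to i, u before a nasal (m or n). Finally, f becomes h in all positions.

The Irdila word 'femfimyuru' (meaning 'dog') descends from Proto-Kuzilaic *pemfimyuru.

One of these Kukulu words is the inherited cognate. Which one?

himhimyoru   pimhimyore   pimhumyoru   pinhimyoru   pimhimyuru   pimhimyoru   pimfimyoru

Kukulu: start from *pemfimyuru.
  rule 1 (pre-rhotic lowering): pemfimyuru → pemfimyoru
  rule 2: no change — pemfimyoru
  rule 3 (vowel merger): pemfimyoru → pemfemyoru
  rule 4 (pre-nasal raising): pemfemyoru → pimfimyoru
  rule 5 (unconditioned shift): pimfimyoru → pimhimyoru
  ⇒ Kukulu pimhimyoru
The other candidates each miss or misapply at least one Kukulu change.

pimhimyoru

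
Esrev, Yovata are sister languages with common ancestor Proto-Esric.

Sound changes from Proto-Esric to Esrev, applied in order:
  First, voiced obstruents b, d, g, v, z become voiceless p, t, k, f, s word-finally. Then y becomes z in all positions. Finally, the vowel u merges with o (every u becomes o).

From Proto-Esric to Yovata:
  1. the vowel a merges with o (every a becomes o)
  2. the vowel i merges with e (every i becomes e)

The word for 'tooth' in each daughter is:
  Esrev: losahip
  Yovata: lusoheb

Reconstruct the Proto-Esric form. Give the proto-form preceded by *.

Position 4: Esrev has a, Yovata has o. Esrev preserves a here (none of its changes turn any other segment into a), so the proto-segment is *a.
Position 2: Esrev has o, Yovata has u. Yovata preserves u here (none of its changes turn any other segment into u), so the proto-segment is *u.
Continuing position by position gives *lusahib; check it forward:
Esrev: start from *lusahib.
  rule 1 (final devoicing): lusahib → lusahip
  rule 2: no change — lusahip
  rule 3 (vowel merger): lusahip → losahip
  ⇒ Esrev losahip
Yovata: start from *lusahib.
  rule 1 (vowel merger): lusahib → lusohib
  rule 2 (vowel merger): lusohib → lusoheb
  ⇒ Yovata lusoheb
No other proto-form is consistent with every reflex, so the reconstruction is *lusahib.

*lusahib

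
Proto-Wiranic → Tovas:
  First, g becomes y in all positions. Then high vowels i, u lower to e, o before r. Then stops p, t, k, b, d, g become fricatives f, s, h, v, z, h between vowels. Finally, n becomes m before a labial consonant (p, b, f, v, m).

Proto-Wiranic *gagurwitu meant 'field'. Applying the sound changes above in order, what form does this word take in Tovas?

Tovas: *gagurwitu > yayurwitu > yayorwitu > yayorwisu  (by unconditioned shift, pre-rhotic lowering, intervocalic lenition)

yayorwisu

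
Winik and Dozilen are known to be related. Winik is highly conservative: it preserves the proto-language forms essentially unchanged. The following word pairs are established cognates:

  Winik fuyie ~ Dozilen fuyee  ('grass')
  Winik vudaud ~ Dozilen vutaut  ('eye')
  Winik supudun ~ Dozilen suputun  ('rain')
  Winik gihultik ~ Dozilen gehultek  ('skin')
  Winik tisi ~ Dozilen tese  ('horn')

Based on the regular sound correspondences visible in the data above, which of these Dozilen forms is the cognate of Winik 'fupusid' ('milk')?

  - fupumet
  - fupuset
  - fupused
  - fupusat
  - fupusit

gihultik ~ gehultek, tisi ~ tese — Winik i corresponds to Dozilen e after a consonant, before a consonant other than r, m, n, p, b, f, v.
vudaud ~ vutaut — Winik d corresponds to Dozilen t word-finally.
Applying these to Winik 'fupusid':
  fupusid → fupused   (i→e after a consonant, before a consonant other than r, m, n, p, b, f, v)
  fupused → fupuset   (d→t word-finally)
So the Dozilen cognate is 'fupuset'.

fupuset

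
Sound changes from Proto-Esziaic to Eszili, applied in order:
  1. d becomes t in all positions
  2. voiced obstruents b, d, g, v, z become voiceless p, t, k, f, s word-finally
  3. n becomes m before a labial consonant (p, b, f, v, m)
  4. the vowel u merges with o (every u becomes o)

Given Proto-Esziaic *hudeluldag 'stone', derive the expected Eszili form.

Eszili: *hudeluldag > hutelultag > hutelultak > hoteloltak  (by unconditioned shift, final devoicing, vowel merger)

hoteloltak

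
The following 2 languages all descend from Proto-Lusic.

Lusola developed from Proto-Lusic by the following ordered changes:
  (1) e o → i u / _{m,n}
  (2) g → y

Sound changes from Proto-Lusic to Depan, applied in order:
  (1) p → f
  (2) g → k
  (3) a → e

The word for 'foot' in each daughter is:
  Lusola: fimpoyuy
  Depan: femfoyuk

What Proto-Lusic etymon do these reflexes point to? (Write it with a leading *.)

Position 8: Lusola has y, Depan has k. Taking the neighbouring segments as reconstructed: Lusola y could go back to *g or *y; Depan k could go back to *k or *g — the one source consistent with every daughter is *g.
Position 2: Lusola has i, Depan has e. Taking the neighbouring segments as reconstructed: Lusola i could go back to *e or *i; Depan e could go back to *a or *e — the one source consistent with every daughter is *e.
Verify the candidate proto-form against each daughter:
Lusola: start from *fempoyug.
  rule 1 (pre-nasal raising): fempoyug → fimpoyug
  rule 2 (unconditioned shift): fimpoyug → fimpoyuy
  ⇒ Lusola fimpoyuy
Depan: *fempoyug
  fempoyug → femfoyug   [unconditioned shift]
  femfoyug → femfoyuk   [unconditioned shift]
  femfoyuk (rule 3 does not apply)
  giving Depan femfoyuk.
*fempoyug is the unique common source.

*fempoyug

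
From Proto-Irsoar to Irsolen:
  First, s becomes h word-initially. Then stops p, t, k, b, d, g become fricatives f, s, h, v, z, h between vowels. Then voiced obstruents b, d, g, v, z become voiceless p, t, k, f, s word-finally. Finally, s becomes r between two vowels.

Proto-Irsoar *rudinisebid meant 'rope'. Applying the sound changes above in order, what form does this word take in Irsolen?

ruzinirevit

Irsolen: start from *rudinisebid.
  rule 1: no change — rudinisebid
  rule 2 (intervocalic lenition): rudinisebid → ruzinisevid
  rule 3 (final devoicing): ruzinisevid → ruzinisevit
  rule 4 (rhotacism): ruzinisevit → ruzinirevit
  ⇒ Irsolen ruzinirevit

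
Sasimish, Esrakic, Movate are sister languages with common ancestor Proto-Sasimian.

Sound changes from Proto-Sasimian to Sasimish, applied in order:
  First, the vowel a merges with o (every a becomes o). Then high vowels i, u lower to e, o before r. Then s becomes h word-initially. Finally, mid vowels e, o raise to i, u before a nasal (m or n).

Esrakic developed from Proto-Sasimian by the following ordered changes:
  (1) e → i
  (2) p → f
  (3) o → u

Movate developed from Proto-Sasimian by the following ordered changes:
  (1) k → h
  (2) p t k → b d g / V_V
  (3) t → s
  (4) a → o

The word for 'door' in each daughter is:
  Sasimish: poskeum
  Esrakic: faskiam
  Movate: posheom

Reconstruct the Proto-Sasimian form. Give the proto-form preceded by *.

Position 4: Sasimish has k, Esrakic has k, Movate has h. Sasimish preserves k here (none of its changes turn any other segment into k), so the proto-segment is *k.
Position 5: Sasimish has e, Esrakic has i, Movate has e. Movate preserves e here (none of its changes turn any other segment into e), so the proto-segment is *e.
Position 1: Sasimish has p, Esrakic has f, Movate has p. Sasimish preserves p here (none of its changes turn any other segment into p), so the proto-segment is *p.
Verify the candidate proto-form against each daughter:
Sasimish: *paskeam > poskeom > poskeum  (by vowel merger, pre-nasal raising)
Esrakic: *paskeam
  paskeam → paskiam   [vowel merger]
  paskiam → faskiam   [unconditioned shift]
  faskiam (rule 3 does not apply)
  giving Esrakic faskiam.
Movate: *paskeam
  paskeam → pasheam   [unconditioned shift]
  pasheam (rule 2 does not apply)
  pasheam (rule 3 does not apply)
  pasheam → posheom   [vowel merger]
  giving Movate posheom.
No other proto-form is consistent with every reflex, so the reconstruction is *paskeam.

*paskeam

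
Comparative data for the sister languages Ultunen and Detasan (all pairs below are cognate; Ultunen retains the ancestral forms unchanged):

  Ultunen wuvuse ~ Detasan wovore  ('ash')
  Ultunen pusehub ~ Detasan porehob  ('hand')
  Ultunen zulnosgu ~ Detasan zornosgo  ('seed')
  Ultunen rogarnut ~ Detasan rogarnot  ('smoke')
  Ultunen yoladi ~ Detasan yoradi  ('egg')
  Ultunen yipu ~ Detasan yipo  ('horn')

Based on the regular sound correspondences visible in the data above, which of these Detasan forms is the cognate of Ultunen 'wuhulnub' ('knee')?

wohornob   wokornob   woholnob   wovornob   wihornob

wuvuse ~ wovore, pusehub ~ porehob — Ultunen u corresponds to Detasan o after a consonant, before a consonant other than r, m, n, p, b, f, v.
zulnosgu ~ zornosgo — Ultunen l corresponds to Detasan r after a vowel, before a nasal.
pusehub ~ porehob — Ultunen u corresponds to Detasan o after a consonant, before a labial obstruent.
Applying these to Ultunen 'wuhulnub':
  wuhulnub → wohulnub   (u→o after a consonant, before a consonant other than r, m, n, p, b, f, v)
  wohulnub → woholnub   (u→o after a consonant, before a consonant other than r, m, n, p, b, f, v)
  woholnub → wohornub   (l→r after a vowel, before a nasal)
  wohornub → wohornob   (u→o after a consonant, before a labial obstruent)
So the Detasan cognate is 'wohornob'.

wohornob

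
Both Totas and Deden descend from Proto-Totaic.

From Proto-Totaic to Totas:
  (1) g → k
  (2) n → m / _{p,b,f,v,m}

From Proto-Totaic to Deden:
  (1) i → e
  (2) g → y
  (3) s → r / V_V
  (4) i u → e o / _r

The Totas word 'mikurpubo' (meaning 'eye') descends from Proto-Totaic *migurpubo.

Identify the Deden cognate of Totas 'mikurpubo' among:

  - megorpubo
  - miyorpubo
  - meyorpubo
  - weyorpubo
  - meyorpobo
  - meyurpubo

Deden: *migurpubo
  migurpubo → megurpubo   [vowel merger]
  megurpubo → meyurpubo   [unconditioned shift]
  meyurpubo (rule 3 does not apply)
  meyurpubo → meyorpubo   [pre-rhotic lowering]
  giving Deden meyorpubo.
Only 'meyorpubo' matches the regular Deden development of *migurpubo.

meyorpubo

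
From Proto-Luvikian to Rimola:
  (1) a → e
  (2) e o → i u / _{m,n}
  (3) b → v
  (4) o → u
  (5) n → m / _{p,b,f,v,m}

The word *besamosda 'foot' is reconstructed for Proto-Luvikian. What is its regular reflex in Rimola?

Rimola: *besamosda > besemosde > besimosde > vesimosde > vesimusde  (by vowel merger, pre-nasal raising, unconditioned shift, vowel merger)

vesimusde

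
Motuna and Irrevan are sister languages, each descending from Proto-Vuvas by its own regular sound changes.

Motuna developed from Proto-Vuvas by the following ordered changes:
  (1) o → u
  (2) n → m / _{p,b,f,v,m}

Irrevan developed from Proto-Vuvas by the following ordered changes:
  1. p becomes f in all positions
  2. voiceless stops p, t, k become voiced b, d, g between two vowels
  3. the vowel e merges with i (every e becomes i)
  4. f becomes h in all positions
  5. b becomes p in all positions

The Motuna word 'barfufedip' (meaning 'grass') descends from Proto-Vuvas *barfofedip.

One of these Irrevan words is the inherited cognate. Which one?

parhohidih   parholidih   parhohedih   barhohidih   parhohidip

parhohidih

Irrevan: *barfofedip
  barfofedip → barfofedif   [unconditioned shift]
  barfofedif (rule 2 does not apply)
  barfofedif → barfofidif   [vowel merger]
  barfofidif → barhohidih   [unconditioned shift]
  barhohidih → parhohidih   [unconditioned shift]
  giving Irrevan parhohidih.
Only 'parhohidih' matches the regular Irrevan development of *barfofedip.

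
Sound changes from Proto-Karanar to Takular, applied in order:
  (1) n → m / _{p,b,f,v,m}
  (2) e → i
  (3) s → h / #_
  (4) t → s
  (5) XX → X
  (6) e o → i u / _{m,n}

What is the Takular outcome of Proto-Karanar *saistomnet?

Takular: *saistomnet
  saistomnet (rule 1 does not apply)
  saistomnet → saistomnit   [vowel merger]
  saistomnit → haistomnit   [debuccalisation]
  haistomnit → haissomnis   [unconditioned shift]
  haissomnis → haisomnis   [degemination]
  haisomnis → haisumnis   [pre-nasal raising]
  giving Takular haisumnis.

haisumnis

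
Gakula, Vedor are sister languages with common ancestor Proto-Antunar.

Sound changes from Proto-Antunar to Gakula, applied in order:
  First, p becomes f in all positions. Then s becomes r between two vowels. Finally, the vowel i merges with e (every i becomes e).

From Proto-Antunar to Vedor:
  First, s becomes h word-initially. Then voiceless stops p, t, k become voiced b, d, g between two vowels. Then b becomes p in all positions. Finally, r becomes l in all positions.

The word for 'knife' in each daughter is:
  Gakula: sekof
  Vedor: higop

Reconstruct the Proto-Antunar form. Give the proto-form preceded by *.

Position 3: Gakula has k, Vedor has g. Gakula preserves k here (none of its changes turn any other segment into k), so the proto-segment is *k.
Position 2: Gakula has e, Vedor has i. Vedor preserves i here (none of its changes turn any other segment into i), so the proto-segment is *i.
This points to *sikop. Verify forward in each daughter:
Gakula: start from *sikop.
  rule 1 (unconditioned shift): sikop → sikof
  rule 2: no change — sikof
  rule 3 (vowel merger): sikof → sekof
  ⇒ Gakula sekof
Vedor: *sikop
  sikop → hikop   [debuccalisation]
  hikop → higop   [intervocalic voicing]
  higop (rule 3 does not apply)
  higop (rule 4 does not apply)
  giving Vedor higop.
No other proto-form is consistent with every reflex, so the reconstruction is *sikop.

*sikop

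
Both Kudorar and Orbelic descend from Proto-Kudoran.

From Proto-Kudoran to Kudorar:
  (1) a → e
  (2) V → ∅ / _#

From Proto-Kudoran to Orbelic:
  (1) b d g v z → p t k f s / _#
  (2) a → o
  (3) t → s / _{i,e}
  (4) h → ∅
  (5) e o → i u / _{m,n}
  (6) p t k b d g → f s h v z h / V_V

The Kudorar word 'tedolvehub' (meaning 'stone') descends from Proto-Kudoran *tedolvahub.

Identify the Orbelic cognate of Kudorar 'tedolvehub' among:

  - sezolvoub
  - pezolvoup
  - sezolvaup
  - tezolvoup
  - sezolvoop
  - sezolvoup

sezolvoup

Orbelic: *tedolvahub > tedolvahup > tedolvohup > sedolvohup > sedolvoup > sezolvoup  (by final devoicing, vowel merger, palatalisation, h-loss, intervocalic lenition)
Among the options, 'sezolvoup' alone shows every Orbelic change applied in order.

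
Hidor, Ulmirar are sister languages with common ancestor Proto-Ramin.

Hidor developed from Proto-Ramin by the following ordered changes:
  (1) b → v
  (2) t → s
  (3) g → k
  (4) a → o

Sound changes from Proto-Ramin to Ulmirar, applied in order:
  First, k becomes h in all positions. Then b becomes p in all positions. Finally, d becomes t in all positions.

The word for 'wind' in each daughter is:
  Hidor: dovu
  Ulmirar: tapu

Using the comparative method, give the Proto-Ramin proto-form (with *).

*dabu

Position 2: Hidor has o, Ulmirar has a. Ulmirar preserves a here (none of its changes turn any other segment into a), so the proto-segment is *a.
Position 3: Hidor has v, Ulmirar has p. Taking the neighbouring segments as reconstructed: Hidor v could go back to *b or *v; Ulmirar p could go back to *p or *b — the one source consistent with every daughter is *b.
Position 1: Hidor has d, Ulmirar has t. Hidor preserves d here (none of its changes turn any other segment into d), so the proto-segment is *d.
The remaining positions agree across the daughters. Check the candidate against every language:
Hidor: *dabu > davu > dovu  (by unconditioned shift, vowel merger)
Ulmirar: start from *dabu.
  rule 1: no change — dabu
  rule 2 (unconditioned shift): dabu → dapu
  rule 3 (unconditioned shift): dapu → tapu
  ⇒ Ulmirar tapu
*dabu is the unique common source.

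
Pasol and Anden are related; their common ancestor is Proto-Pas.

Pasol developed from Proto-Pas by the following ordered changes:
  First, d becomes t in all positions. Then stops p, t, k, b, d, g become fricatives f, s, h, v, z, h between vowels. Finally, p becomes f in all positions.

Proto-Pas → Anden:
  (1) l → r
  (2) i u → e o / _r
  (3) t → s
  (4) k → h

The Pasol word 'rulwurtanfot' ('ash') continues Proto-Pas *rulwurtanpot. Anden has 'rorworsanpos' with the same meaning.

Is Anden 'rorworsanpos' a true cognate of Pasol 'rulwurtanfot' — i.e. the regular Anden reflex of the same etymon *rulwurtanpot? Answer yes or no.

Derive the expected Anden reflex of *rulwurtanpot:
Anden: *rulwurtanpot
  rulwurtanpot → rurwurtanpot   [unconditioned shift]
  rurwurtanpot → rorwortanpot   [pre-rhotic lowering]
  rorwortanpot → rorworsanpos   [unconditioned shift]
  rorworsanpos (rule 4 does not apply)
  giving Anden rorworsanpos.
Anden 'rorworsanpos' matches the regular reflex exactly, so the pair is cognate.

yes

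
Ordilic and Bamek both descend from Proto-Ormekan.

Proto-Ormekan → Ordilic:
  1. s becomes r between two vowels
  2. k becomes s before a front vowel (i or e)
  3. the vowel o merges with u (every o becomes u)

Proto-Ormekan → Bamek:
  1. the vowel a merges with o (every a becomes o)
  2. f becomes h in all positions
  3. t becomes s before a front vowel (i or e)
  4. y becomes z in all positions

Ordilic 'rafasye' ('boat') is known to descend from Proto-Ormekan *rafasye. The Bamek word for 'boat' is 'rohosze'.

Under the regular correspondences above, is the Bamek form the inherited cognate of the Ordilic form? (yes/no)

Derive the expected Bamek reflex of *rafasye:
Bamek: *rafasye > rofosye > rohosye > rohosze  (by vowel merger, unconditioned shift, unconditioned shift)
Bamek 'rohosze' matches the regular reflex exactly, so the pair is cognate.

yes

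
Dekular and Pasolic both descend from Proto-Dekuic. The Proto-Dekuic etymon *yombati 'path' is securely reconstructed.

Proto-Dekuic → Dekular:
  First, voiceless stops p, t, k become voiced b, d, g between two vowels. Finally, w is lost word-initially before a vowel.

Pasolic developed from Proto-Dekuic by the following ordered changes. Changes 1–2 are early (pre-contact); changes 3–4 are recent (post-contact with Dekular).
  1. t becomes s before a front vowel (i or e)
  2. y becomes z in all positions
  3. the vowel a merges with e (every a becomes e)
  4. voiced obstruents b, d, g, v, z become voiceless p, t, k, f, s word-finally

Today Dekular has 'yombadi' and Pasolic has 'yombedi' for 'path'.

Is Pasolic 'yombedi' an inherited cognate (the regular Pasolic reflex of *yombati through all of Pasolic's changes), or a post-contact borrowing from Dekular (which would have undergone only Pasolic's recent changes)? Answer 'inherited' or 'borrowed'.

If inherited, *yombati would pass through all of Pasolic's changes:
Pasolic: *yombati
  yombati → yombasi   [palatalisation]
  yombasi → zombasi   [unconditioned shift]
  zombasi → zombesi   [vowel merger]
  zombesi (rule 4 does not apply)
  giving Pasolic zombesi.
If borrowed from Dekular 'yombadi' after the early changes, it would undergo only the recent ones:
  rule 3 (vowel merger): yombadi → yombedi
  rule 4 (final devoicing): no change (yombedi)
  ⇒ as a loan: yombedi
Pasolic 'yombedi' matches the loan outcome 'yombedi', not the inherited 'zombesi' — it skipped the early Pasolic changes, so it was borrowed from Dekular.

borrowed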